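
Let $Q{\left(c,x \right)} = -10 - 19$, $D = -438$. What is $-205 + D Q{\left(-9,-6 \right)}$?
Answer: $12497$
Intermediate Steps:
$Q{\left(c,x \right)} = -29$ ($Q{\left(c,x \right)} = -10 - 19 = -29$)
$-205 + D Q{\left(-9,-6 \right)} = -205 - -12702 = -205 + 12702 = 12497$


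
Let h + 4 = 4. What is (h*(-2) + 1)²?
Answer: 1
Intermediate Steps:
h = 0 (h = -4 + 4 = 0)
(h*(-2) + 1)² = (0*(-2) + 1)² = (0 + 1)² = 1² = 1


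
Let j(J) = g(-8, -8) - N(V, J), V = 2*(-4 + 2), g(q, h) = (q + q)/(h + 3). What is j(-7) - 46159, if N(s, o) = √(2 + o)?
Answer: -230779/5 - I*√5 ≈ -46156.0 - 2.2361*I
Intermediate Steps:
g(q, h) = 2*q/(3 + h) (g(q, h) = (2*q)/(3 + h) = 2*q/(3 + h))
V = -4 (V = 2*(-2) = -4)
j(J) = 16/5 - √(2 + J) (j(J) = 2*(-8)/(3 - 8) - √(2 + J) = 2*(-8)/(-5) - √(2 + J) = 2*(-8)*(-⅕) - √(2 + J) = 16/5 - √(2 + J))
j(-7) - 46159 = (16/5 - √(2 - 7)) - 46159 = (16/5 - √(-5)) - 46159 = (16/5 - I*√5) - 46159 = -230779/5 - I*√5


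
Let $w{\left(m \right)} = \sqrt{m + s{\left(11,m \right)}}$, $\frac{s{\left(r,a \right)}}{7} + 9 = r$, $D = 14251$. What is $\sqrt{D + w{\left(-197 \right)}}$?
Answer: $\sqrt{14251 + i \sqrt{183}} \approx 119.38 + 0.0567 i$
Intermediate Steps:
$s{\left(r,a \right)} = -63 + 7 r$
$w{\left(m \right)} = \sqrt{14 + m}$ ($w{\left(m \right)} = \sqrt{m + \left(-63 + 7 \cdot 11\right)} = \sqrt{m + \left(-63 + 77\right)} = \sqrt{m + 14} = \sqrt{14 + m}$)
$\sqrt{D + w{\left(-197 \right)}} = \sqrt{14251 + \sqrt{14 - 197}} = \sqrt{14251 + \sqrt{-183}} = \sqrt{14251 + i \sqrt{183}}$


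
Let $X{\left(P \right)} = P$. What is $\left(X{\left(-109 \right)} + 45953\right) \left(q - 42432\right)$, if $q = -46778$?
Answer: $-4089743240$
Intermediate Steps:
$\left(X{\left(-109 \right)} + 45953\right) \left(q - 42432\right) = \left(-109 + 45953\right) \left(-46778 - 42432\right) = 45844 \left(-89210\right) = -4089743240$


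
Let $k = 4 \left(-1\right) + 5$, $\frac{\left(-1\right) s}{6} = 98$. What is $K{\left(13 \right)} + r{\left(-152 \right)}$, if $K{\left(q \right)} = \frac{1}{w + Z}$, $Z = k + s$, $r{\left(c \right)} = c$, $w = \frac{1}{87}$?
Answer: $- \frac{7762423}{51068} \approx -152.0$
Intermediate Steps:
$s = -588$ ($s = \left(-6\right) 98 = -588$)
$w = \frac{1}{87} \approx 0.011494$
$k = 1$ ($k = -4 + 5 = 1$)
$Z = -587$ ($Z = 1 - 588 = -587$)
$K{\left(q \right)} = - \frac{87}{51068}$ ($K{\left(q \right)} = \frac{1}{\frac{1}{87} - 587} = \frac{1}{- \frac{51068}{87}} = - \frac{87}{51068}$)
$K{\left(13 \right)} + r{\left(-152 \right)} = - \frac{87}{51068} - 152 = - \frac{7762423}{51068}$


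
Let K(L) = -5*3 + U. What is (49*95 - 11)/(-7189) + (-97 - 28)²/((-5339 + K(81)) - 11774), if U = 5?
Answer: -191847337/123097247 ≈ -1.5585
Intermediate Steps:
K(L) = -10 (K(L) = -5*3 + 5 = -15 + 5 = -10)
(49*95 - 11)/(-7189) + (-97 - 28)²/((-5339 + K(81)) - 11774) = (49*95 - 11)/(-7189) + (-97 - 28)²/((-5339 - 10) - 11774) = (4655 - 11)*(-1/7189) + (-125)²/(-5349 - 11774) = 4644*(-1/7189) + 15625/(-17123) = -4644/7189 + 15625*(-1/17123) = -4644/7189 - 15625/17123 = -191847337/123097247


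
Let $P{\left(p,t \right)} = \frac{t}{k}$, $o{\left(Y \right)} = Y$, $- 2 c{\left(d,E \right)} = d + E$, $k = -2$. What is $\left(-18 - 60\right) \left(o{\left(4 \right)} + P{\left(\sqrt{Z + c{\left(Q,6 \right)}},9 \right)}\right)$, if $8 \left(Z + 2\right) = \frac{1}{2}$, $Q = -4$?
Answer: $39$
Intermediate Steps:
$c{\left(d,E \right)} = - \frac{E}{2} - \frac{d}{2}$ ($c{\left(d,E \right)} = - \frac{d + E}{2} = - \frac{E + d}{2} = - \frac{E}{2} - \frac{d}{2}$)
$Z = - \frac{31}{16}$ ($Z = -2 + \frac{1}{8 \cdot 2} = -2 + \frac{1}{8} \cdot \frac{1}{2} = -2 + \frac{1}{16} = - \frac{31}{16} \approx -1.9375$)
$P{\left(p,t \right)} = - \frac{t}{2}$ ($P{\left(p,t \right)} = \frac{t}{-2} = t \left(- \frac{1}{2}\right) = - \frac{t}{2}$)
$\left(-18 - 60\right) \left(o{\left(4 \right)} + P{\left(\sqrt{Z + c{\left(Q,6 \right)}},9 \right)}\right) = \left(-18 - 60\right) \left(4 - \frac{9}{2}\right) = \left(-78\right) \left(- \frac{1}{2}\right) = 39$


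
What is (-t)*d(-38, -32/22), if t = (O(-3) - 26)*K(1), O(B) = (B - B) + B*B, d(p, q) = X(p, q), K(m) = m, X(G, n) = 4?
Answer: 68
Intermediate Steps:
d(p, q) = 4
O(B) = B**2 (O(B) = 0 + B**2 = B**2)
t = -17 (t = ((-3)**2 - 26)*1 = (9 - 26)*1 = -17*1 = -17)
(-t)*d(-38, -32/22) = -1*(-17)*4 = 17*4 = 68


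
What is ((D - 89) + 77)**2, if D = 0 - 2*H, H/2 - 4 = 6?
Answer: 2704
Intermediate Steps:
H = 20 (H = 8 + 2*6 = 8 + 12 = 20)
D = -40 (D = 0 - 2*20 = 0 - 40 = -40)
((D - 89) + 77)**2 = ((-40 - 89) + 77)**2 = (-129 + 77)**2 = (-52)**2 = 2704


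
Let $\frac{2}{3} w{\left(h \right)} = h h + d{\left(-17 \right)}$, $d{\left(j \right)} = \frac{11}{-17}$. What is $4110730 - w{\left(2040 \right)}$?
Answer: $- \frac{72476747}{34} \approx -2.1317 \cdot 10^{6}$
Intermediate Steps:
$d{\left(j \right)} = - \frac{11}{17}$ ($d{\left(j \right)} = 11 \left(- \frac{1}{17}\right) = - \frac{11}{17}$)
$w{\left(h \right)} = - \frac{33}{34} + \frac{3 h^{2}}{2}$ ($w{\left(h \right)} = \frac{3 \left(h h - \frac{11}{17}\right)}{2} = \frac{3 \left(h^{2} - \frac{11}{17}\right)}{2} = \frac{3 \left(- \frac{11}{17} + h^{2}\right)}{2} = - \frac{33}{34} + \frac{3 h^{2}}{2}$)
$4110730 - w{\left(2040 \right)} = 4110730 - \left(- \frac{33}{34} + \frac{3 \cdot 2040^{2}}{2}\right) = 4110730 - \left(- \frac{33}{34} + \frac{3}{2} \cdot 4161600\right) = 4110730 - \left(- \frac{33}{34} + 6242400\right) = 4110730 - \frac{212241567}{34} = - \frac{72476747}{34}$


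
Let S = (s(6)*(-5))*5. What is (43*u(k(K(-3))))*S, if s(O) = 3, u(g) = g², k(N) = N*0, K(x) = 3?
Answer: 0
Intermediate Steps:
k(N) = 0
S = -75 (S = (3*(-5))*5 = -15*5 = -75)
(43*u(k(K(-3))))*S = (43*0²)*(-75) = (43*0)*(-75) = 0*(-75) = 0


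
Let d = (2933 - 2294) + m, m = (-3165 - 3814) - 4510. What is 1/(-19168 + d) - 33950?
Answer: -1019111101/30018 ≈ -33950.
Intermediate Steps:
m = -11489 (m = -6979 - 4510 = -11489)
d = -10850 (d = (2933 - 2294) - 11489 = 639 - 11489 = -10850)
1/(-19168 + d) - 33950 = 1/(-19168 - 10850) - 33950 = 1/(-30018) - 33950 = -1/30018 - 33950 = -1019111101/30018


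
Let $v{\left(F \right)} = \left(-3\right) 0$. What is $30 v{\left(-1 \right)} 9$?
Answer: $0$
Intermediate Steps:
$v{\left(F \right)} = 0$
$30 v{\left(-1 \right)} 9 = 30 \cdot 0 \cdot 9 = 0 \cdot 9 = 0$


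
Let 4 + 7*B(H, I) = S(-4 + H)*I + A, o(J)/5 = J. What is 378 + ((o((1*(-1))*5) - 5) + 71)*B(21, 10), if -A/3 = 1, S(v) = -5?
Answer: 309/7 ≈ 44.143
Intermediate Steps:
o(J) = 5*J
A = -3 (A = -3*1 = -3)
B(H, I) = -1 - 5*I/7 (B(H, I) = -4/7 + (-5*I - 3)/7 = -4/7 + (-3 - 5*I)/7 = -4/7 + (-3/7 - 5*I/7) = -1 - 5*I/7)
378 + ((o((1*(-1))*5) - 5) + 71)*B(21, 10) = 378 + ((5*((1*(-1))*5) - 5) + 71)*(-1 - 5/7*10) = 378 + ((5*(-1*5) - 5) + 71)*(-1 - 50/7) = 378 + ((5*(-5) - 5) + 71)*(-57/7) = 378 + ((-25 - 5) + 71)*(-57/7) = 378 + (-30 + 71)*(-57/7) = 378 + 41*(-57/7) = 378 - 2337/7 = 309/7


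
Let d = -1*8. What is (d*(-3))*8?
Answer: 192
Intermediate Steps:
d = -8
(d*(-3))*8 = -8*(-3)*8 = 24*8 = 192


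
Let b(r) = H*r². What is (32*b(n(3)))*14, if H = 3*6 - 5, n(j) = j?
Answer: 52416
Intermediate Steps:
H = 13 (H = 18 - 5 = 13)
b(r) = 13*r²
(32*b(n(3)))*14 = (32*(13*3²))*14 = (32*(13*9))*14 = (32*117)*14 = 3744*14 = 52416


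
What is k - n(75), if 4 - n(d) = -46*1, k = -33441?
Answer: -33491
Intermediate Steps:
n(d) = 50 (n(d) = 4 - (-46) = 4 - 1*(-46) = 4 + 46 = 50)
k - n(75) = -33441 - 1*50 = -33441 - 50 = -33491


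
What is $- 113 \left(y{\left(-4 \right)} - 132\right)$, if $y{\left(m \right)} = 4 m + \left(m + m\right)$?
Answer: $17628$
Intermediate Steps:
$y{\left(m \right)} = 6 m$ ($y{\left(m \right)} = 4 m + 2 m = 6 m$)
$- 113 \left(y{\left(-4 \right)} - 132\right) = - 113 \left(6 \left(-4\right) - 132\right) = - 113 \left(-24 - 132\right) = \left(-113\right) \left(-156\right) = 17628$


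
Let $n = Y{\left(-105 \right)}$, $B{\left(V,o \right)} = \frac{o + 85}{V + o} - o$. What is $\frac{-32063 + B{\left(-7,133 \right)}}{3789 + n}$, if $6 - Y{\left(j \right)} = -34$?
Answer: $- \frac{2028239}{241227} \approx -8.408$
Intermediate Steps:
$Y{\left(j \right)} = 40$ ($Y{\left(j \right)} = 6 - -34 = 6 + 34 = 40$)
$B{\left(V,o \right)} = - o + \frac{85 + o}{V + o}$ ($B{\left(V,o \right)} = \frac{85 + o}{V + o} - o = - o + \frac{85 + o}{V + o}$)
$n = 40$
$\frac{-32063 + B{\left(-7,133 \right)}}{3789 + n} = \frac{-32063 + \frac{85 + 133 - 133^{2} - \left(-7\right) 133}{-7 + 133}}{3789 + 40} = \frac{-32063 + \frac{85 + 133 - 17689 + 931}{126}}{3829} = \left(-32063 + \frac{85 + 133 - 17689 + 931}{126}\right) \frac{1}{3829} = \left(-32063 + \frac{1}{126} \left(-16540\right)\right) \frac{1}{3829} = \left(-32063 - \frac{8270}{63}\right) \frac{1}{3829} = \left(- \frac{2028239}{63}\right) \frac{1}{3829} = - \frac{2028239}{241227}$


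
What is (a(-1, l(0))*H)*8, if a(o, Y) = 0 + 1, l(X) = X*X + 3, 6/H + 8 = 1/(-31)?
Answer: -496/83 ≈ -5.9759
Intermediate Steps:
H = -62/83 (H = 6/(-8 + 1/(-31)) = 6/(-8 - 1/31) = 6/(-249/31) = 6*(-31/249) = -62/83 ≈ -0.74699)
l(X) = 3 + X² (l(X) = X² + 3 = 3 + X²)
a(o, Y) = 1
(a(-1, l(0))*H)*8 = (1*(-62/83))*8 = -62/83*8 = -496/83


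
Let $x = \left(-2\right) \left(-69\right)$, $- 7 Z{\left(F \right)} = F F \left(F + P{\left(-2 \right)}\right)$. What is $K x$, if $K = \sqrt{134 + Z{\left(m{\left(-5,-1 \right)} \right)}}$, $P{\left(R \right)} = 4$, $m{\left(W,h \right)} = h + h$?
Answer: $\frac{138 \sqrt{6510}}{7} \approx 1590.6$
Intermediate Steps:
$m{\left(W,h \right)} = 2 h$
$Z{\left(F \right)} = - \frac{F^{2} \left(4 + F\right)}{7}$ ($Z{\left(F \right)} = - \frac{F F \left(F + 4\right)}{7} = - \frac{F F \left(4 + F\right)}{7} = - \frac{F^{2} \left(4 + F\right)}{7}$)
$x = 138$
$K = \frac{\sqrt{6510}}{7}$ ($K = \sqrt{134 + \frac{\left(2 \left(-1\right)\right)^{2} \left(-4 - 2 \left(-1\right)\right)}{7}} = \sqrt{134 + \frac{\left(-2\right)^{2} \left(-4 - -2\right)}{7}} = \sqrt{134 + \frac{1}{7} \cdot 4 \left(-4 + 2\right)} = \sqrt{134 + \frac{1}{7} \cdot 4 \left(-2\right)} = \sqrt{134 - \frac{8}{7}} = \sqrt{\frac{930}{7}} = \frac{\sqrt{6510}}{7} \approx 11.526$)
$K x = \frac{\sqrt{6510}}{7} \cdot 138 = \frac{138 \sqrt{6510}}{7}$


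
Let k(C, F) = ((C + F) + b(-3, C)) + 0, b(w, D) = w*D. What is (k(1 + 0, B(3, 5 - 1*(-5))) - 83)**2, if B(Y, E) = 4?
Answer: 6561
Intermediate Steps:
b(w, D) = D*w
k(C, F) = F - 2*C (k(C, F) = ((C + F) + C*(-3)) + 0 = ((C + F) - 3*C) + 0 = (F - 2*C) + 0 = F - 2*C)
(k(1 + 0, B(3, 5 - 1*(-5))) - 83)**2 = ((4 - 2*(1 + 0)) - 83)**2 = ((4 - 2*1) - 83)**2 = ((4 - 2) - 83)**2 = (2 - 83)**2 = (-81)**2 = 6561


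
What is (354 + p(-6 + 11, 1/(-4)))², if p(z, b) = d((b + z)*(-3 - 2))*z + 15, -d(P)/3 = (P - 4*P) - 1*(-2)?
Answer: 8520561/16 ≈ 5.3254e+5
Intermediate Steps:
d(P) = -6 + 9*P (d(P) = -3*((P - 4*P) - 1*(-2)) = -3*((P - 4*P) + 2) = -3*(-3*P + 2) = -3*(2 - 3*P) = -6 + 9*P)
p(z, b) = 15 + z*(-6 - 45*b - 45*z) (p(z, b) = (-6 + 9*((b + z)*(-3 - 2)))*z + 15 = (-6 + 9*((b + z)*(-5)))*z + 15 = (-6 + 9*(-5*b - 5*z))*z + 15 = (-6 + (-45*b - 45*z))*z + 15 = (-6 - 45*b - 45*z)*z + 15 = z*(-6 - 45*b - 45*z) + 15 = 15 + z*(-6 - 45*b - 45*z))
(354 + p(-6 + 11, 1/(-4)))² = (354 + (15 - 3*(-6 + 11)*(2 + 15/(-4) + 15*(-6 + 11))))² = (354 + (15 - 3*5*(2 + 15*(-¼) + 15*5)))² = (354 + (15 - 3*5*(2 - 15/4 + 75)))² = (354 + (15 - 3*5*293/4))² = (354 + (15 - 4395/4))² = (354 - 4335/4)² = (-2919/4)² = 8520561/16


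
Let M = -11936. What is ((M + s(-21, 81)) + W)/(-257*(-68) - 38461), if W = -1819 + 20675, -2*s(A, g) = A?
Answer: -13861/41970 ≈ -0.33026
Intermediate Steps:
s(A, g) = -A/2
W = 18856
((M + s(-21, 81)) + W)/(-257*(-68) - 38461) = ((-11936 - ½*(-21)) + 18856)/(-257*(-68) - 38461) = ((-11936 + 21/2) + 18856)/(17476 - 38461) = (-23851/2 + 18856)/(-20985) = (13861/2)*(-1/20985) = -13861/41970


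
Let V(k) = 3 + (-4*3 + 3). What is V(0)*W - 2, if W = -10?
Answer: 58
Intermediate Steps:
V(k) = -6 (V(k) = 3 + (-12 + 3) = 3 - 9 = -6)
V(0)*W - 2 = -6*(-10) - 2 = 60 - 2 = 58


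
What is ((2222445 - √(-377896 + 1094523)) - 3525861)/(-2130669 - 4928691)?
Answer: 54309/294140 + √716627/7059360 ≈ 0.18476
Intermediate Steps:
((2222445 - √(-377896 + 1094523)) - 3525861)/(-2130669 - 4928691) = ((2222445 - √716627) - 3525861)/(-7059360) = (-1303416 - √716627)*(-1/7059360) = 54309/294140 + √716627/7059360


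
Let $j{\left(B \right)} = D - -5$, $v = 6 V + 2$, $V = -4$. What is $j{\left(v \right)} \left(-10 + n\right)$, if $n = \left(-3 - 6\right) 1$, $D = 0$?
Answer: $-95$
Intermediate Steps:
$n = -9$ ($n = \left(-9\right) 1 = -9$)
$v = -22$ ($v = 6 \left(-4\right) + 2 = -24 + 2 = -22$)
$j{\left(B \right)} = 5$ ($j{\left(B \right)} = 0 - -5 = 0 + 5 = 5$)
$j{\left(v \right)} \left(-10 + n\right) = 5 \left(-10 - 9\right) = 5 \left(-19\right) = -95$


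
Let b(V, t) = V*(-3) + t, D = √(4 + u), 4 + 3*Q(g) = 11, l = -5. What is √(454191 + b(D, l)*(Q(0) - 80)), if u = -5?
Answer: √(4091214 + 2097*I)/3 ≈ 674.22 + 0.17279*I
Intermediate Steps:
Q(g) = 7/3 (Q(g) = -4/3 + (⅓)*11 = -4/3 + 11/3 = 7/3)
D = I (D = √(4 - 5) = √(-1) = I ≈ 1.0*I)
b(V, t) = t - 3*V (b(V, t) = -3*V + t = t - 3*V)
√(454191 + b(D, l)*(Q(0) - 80)) = √(454191 + (-5 - 3*I)*(7/3 - 80)) = √(454191 + (-5 - 3*I)*(-233/3)) = √(454191 + (1165/3 + 233*I)) = √(1363738/3 + 233*I)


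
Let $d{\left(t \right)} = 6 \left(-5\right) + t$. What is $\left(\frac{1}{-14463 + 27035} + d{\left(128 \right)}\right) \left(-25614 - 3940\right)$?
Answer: $- \frac{2600872327}{898} \approx -2.8963 \cdot 10^{6}$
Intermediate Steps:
$d{\left(t \right)} = -30 + t$
$\left(\frac{1}{-14463 + 27035} + d{\left(128 \right)}\right) \left(-25614 - 3940\right) = \left(\frac{1}{-14463 + 27035} + \left(-30 + 128\right)\right) \left(-25614 - 3940\right) = \left(\frac{1}{12572} + 98\right) \left(-29554\right) = \frac{1232057}{12572} \left(-29554\right) = - \frac{2600872327}{898}$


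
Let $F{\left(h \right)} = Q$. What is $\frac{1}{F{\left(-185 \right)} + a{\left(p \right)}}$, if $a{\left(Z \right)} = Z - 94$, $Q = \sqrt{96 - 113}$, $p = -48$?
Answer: $- \frac{142}{20181} - \frac{i \sqrt{17}}{20181} \approx -0.0070363 - 0.00020431 i$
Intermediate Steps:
$Q = i \sqrt{17}$ ($Q = \sqrt{-17} = i \sqrt{17} \approx 4.1231 i$)
$F{\left(h \right)} = i \sqrt{17}$
$a{\left(Z \right)} = -94 + Z$ ($a{\left(Z \right)} = Z - 94 = -94 + Z$)
$\frac{1}{F{\left(-185 \right)} + a{\left(p \right)}} = \frac{1}{i \sqrt{17} - 142} = \frac{1}{-142 + i \sqrt{17}}$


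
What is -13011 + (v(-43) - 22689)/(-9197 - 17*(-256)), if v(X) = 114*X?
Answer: -1235504/95 ≈ -13005.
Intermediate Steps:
-13011 + (v(-43) - 22689)/(-9197 - 17*(-256)) = -13011 + (114*(-43) - 22689)/(-9197 - 17*(-256)) = -13011 + (-4902 - 22689)/(-9197 + 4352) = -13011 - 27591/(-4845) = -13011 - 27591*(-1/4845) = -13011 + 541/95 = -1235504/95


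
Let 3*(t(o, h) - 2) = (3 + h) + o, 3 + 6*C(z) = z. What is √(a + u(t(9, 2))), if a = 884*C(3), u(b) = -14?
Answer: I*√14 ≈ 3.7417*I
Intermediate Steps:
C(z) = -½ + z/6
t(o, h) = 3 + h/3 + o/3 (t(o, h) = 2 + ((3 + h) + o)/3 = 2 + (3 + h + o)/3 = 2 + (1 + h/3 + o/3) = 3 + h/3 + o/3)
a = 0 (a = 884*(-½ + (⅙)*3) = 884*(-½ + ½) = 884*0 = 0)
√(a + u(t(9, 2))) = √(0 - 14) = √(-14) = I*√14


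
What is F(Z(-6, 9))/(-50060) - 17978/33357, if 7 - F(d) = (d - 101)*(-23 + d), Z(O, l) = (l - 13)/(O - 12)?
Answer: -5559579392/11271497085 ≈ -0.49324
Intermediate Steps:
Z(O, l) = (-13 + l)/(-12 + O)
F(d) = 7 - (-101 + d)*(-23 + d) (F(d) = 7 - (d - 101)*(-23 + d) = 7 - (-101 + d)*(-23 + d))
F(Z(-6, 9))/(-50060) - 17978/33357 = (-2316 - ((-13 + 9)/(-12 - 6))² + 124*((-13 + 9)/(-12 - 6)))/(-50060) - 17978/33357 = (-2316 - (-4/(-18))² + 124*(-4/(-18)))*(-1/50060) - 17978*1/33357 = (-2316 - (-1/18*(-4))² + 124*(-1/18*(-4)))*(-1/50060) - 17978/33357 = (-2316 - (2/9)² + 124*(2/9))*(-1/50060) - 17978/33357 = (-2316 - 1*4/81 + 248/9)*(-1/50060) - 17978/33357 = (-2316 - 4/81 + 248/9)*(-1/50060) - 17978/33357 = -185368/81*(-1/50060) - 17978/33357 = 46342/1013715 - 17978/33357 = -5559579392/11271497085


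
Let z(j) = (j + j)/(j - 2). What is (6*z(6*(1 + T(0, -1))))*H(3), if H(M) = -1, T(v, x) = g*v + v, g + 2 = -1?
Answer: -18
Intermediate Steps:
g = -3 (g = -2 - 1 = -3)
T(v, x) = -2*v (T(v, x) = -3*v + v = -2*v)
z(j) = 2*j/(-2 + j) (z(j) = (2*j)/(-2 + j) = 2*j/(-2 + j))
(6*z(6*(1 + T(0, -1))))*H(3) = (6*(2*(6*(1 - 2*0))/(-2 + 6*(1 - 2*0))))*(-1) = (6*(2*(6*(1 + 0))/(-2 + 6*(1 + 0))))*(-1) = (6*(2*(6*1)/(-2 + 6*1)))*(-1) = (6*(2*6/(-2 + 6)))*(-1) = (6*(2*6/4))*(-1) = (6*(2*6*(1/4)))*(-1) = (6*3)*(-1) = 18*(-1) = -18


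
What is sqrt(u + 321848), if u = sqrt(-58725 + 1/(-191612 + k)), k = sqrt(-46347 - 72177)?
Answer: sqrt(1287392 + 2*sqrt(2)*sqrt((-11252414701 + 117450*I*sqrt(29631))/(95806 - I*sqrt(29631))))/2 ≈ 567.32 - 0.21358*I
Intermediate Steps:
k = 2*I*sqrt(29631) (k = sqrt(-118524) = 2*I*sqrt(29631) ≈ 344.27*I)
u = sqrt(-58725 + 1/(-191612 + 2*I*sqrt(29631))) ≈ 0.e-11 - 242.33*I
sqrt(u + 321848) = sqrt(sqrt(2)*sqrt((-11252414701 + 117450*I*sqrt(29631))/(95806 - I*sqrt(29631)))/2 + 321848) = sqrt(321848 + sqrt(2)*sqrt((-11252414701 + 117450*I*sqrt(29631))/(95806 - I*sqrt(29631)))/2)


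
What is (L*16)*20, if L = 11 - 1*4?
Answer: 2240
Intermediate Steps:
L = 7 (L = 11 - 4 = 7)
(L*16)*20 = (7*16)*20 = 112*20 = 2240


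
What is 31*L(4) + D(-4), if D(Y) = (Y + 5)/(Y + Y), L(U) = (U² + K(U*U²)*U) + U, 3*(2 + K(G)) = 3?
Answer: 3967/8 ≈ 495.88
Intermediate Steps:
K(G) = -1 (K(G) = -2 + (⅓)*3 = -2 + 1 = -1)
L(U) = U² (L(U) = (U² - U) + U = U²)
D(Y) = (5 + Y)/(2*Y) (D(Y) = (5 + Y)/((2*Y)) = (5 + Y)*(1/(2*Y)) = (5 + Y)/(2*Y))
31*L(4) + D(-4) = 31*4² + (½)*(5 - 4)/(-4) = 31*16 + (½)*(-¼)*1 = 496 - ⅛ = 3967/8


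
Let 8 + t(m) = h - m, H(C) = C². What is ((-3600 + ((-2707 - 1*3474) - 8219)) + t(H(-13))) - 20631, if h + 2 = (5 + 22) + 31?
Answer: -38752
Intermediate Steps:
h = 56 (h = -2 + ((5 + 22) + 31) = -2 + (27 + 31) = -2 + 58 = 56)
t(m) = 48 - m (t(m) = -8 + (56 - m) = 48 - m)
((-3600 + ((-2707 - 1*3474) - 8219)) + t(H(-13))) - 20631 = ((-3600 + ((-2707 - 1*3474) - 8219)) + (48 - 1*(-13)²)) - 20631 = ((-3600 + ((-2707 - 3474) - 8219)) + (48 - 1*169)) - 20631 = ((-3600 + (-6181 - 8219)) + (48 - 169)) - 20631 = ((-3600 - 14400) - 121) - 20631 = (-18000 - 121) - 20631 = -18121 - 20631 = -38752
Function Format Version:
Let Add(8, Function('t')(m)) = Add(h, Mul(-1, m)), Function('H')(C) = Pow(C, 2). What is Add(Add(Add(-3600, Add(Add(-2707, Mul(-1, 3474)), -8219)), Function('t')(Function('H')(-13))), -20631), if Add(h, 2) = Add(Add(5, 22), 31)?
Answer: -38752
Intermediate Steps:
h = 56 (h = Add(-2, Add(Add(5, 22), 31)) = Add(-2, Add(27, 31)) = Add(-2, 58) = 56)
Function('t')(m) = Add(48, Mul(-1, m)) (Function('t')(m) = Add(-8, Add(56, Mul(-1, m))) = Add(48, Mul(-1, m)))
Add(Add(Add(-3600, Add(Add(-2707, Mul(-1, 3474)), -8219)), Function('t')(Function('H')(-13))), -20631) = Add(Add(Add(-3600, Add(Add(-2707, Mul(-1, 3474)), -8219)), Add(48, Mul(-1, Pow(-13, 2)))), -20631) = Add(Add(Add(-3600, Add(Add(-2707, -3474), -8219)), Add(48, Mul(-1, 169))), -20631) = Add(Add(Add(-3600, Add(-6181, -8219)), Add(48, -169)), -20631) = Add(Add(Add(-3600, -14400), -121), -20631) = Add(Add(-18000, -121), -20631) = Add(-18121, -20631) = -38752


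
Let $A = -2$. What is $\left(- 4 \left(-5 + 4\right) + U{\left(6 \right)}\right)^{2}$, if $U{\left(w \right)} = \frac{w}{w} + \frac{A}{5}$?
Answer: $\frac{529}{25} \approx 21.16$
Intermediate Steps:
$U{\left(w \right)} = \frac{3}{5}$ ($U{\left(w \right)} = \frac{w}{w} - \frac{2}{5} = 1 - \frac{2}{5} = \frac{3}{5}$)
$\left(- 4 \left(-5 + 4\right) + U{\left(6 \right)}\right)^{2} = \left(- 4 \left(-5 + 4\right) + \frac{3}{5}\right)^{2} = \left(\left(-4\right) \left(-1\right) + \frac{3}{5}\right)^{2} = \left(4 + \frac{3}{5}\right)^{2} = \left(\frac{23}{5}\right)^{2} = \frac{529}{25}$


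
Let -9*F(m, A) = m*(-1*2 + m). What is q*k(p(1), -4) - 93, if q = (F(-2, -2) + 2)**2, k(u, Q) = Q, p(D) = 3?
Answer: -7933/81 ≈ -97.938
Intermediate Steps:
F(m, A) = -m*(-2 + m)/9 (F(m, A) = -m*(-1*2 + m)/9 = -m*(-2 + m)/9)
q = 100/81 (q = ((1/9)*(-2)*(2 - 1*(-2)) + 2)**2 = ((1/9)*(-2)*(2 + 2) + 2)**2 = ((1/9)*(-2)*4 + 2)**2 = (-8/9 + 2)**2 = (10/9)**2 = 100/81 ≈ 1.2346)
q*k(p(1), -4) - 93 = (100/81)*(-4) - 93 = -400/81 - 93 = -7933/81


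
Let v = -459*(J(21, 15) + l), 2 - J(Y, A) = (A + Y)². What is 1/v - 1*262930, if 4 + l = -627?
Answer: -232318374749/883575 ≈ -2.6293e+5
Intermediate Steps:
l = -631 (l = -4 - 627 = -631)
J(Y, A) = 2 - (A + Y)²
v = 883575 (v = -459*((2 - (15 + 21)²) - 631) = -459*((2 - 1*36²) - 631) = -459*((2 - 1*1296) - 631) = -459*((2 - 1296) - 631) = -459*(-1294 - 631) = -459*(-1925) = 883575)
1/v - 1*262930 = 1/883575 - 1*262930 = 1/883575 - 262930 = -232318374749/883575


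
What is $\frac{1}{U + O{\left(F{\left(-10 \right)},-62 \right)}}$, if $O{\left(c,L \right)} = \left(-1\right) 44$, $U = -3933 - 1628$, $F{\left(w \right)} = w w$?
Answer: $- \frac{1}{5605} \approx -0.00017841$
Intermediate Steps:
$F{\left(w \right)} = w^{2}$
$U = -5561$ ($U = -3933 - 1628 = -5561$)
$O{\left(c,L \right)} = -44$
$\frac{1}{U + O{\left(F{\left(-10 \right)},-62 \right)}} = \frac{1}{-5561 - 44} = \frac{1}{-5605} = - \frac{1}{5605}$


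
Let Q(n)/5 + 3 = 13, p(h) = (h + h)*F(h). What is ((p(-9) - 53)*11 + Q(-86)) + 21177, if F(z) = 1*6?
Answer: 19456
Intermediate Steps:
F(z) = 6
p(h) = 12*h (p(h) = (h + h)*6 = (2*h)*6 = 12*h)
Q(n) = 50 (Q(n) = -15 + 5*13 = -15 + 65 = 50)
((p(-9) - 53)*11 + Q(-86)) + 21177 = ((12*(-9) - 53)*11 + 50) + 21177 = ((-108 - 53)*11 + 50) + 21177 = (-161*11 + 50) + 21177 = (-1771 + 50) + 21177 = -1721 + 21177 = 19456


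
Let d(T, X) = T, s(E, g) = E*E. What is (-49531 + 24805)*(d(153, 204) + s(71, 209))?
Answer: -128426844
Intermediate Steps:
s(E, g) = E**2
(-49531 + 24805)*(d(153, 204) + s(71, 209)) = (-49531 + 24805)*(153 + 71**2) = -24726*(153 + 5041) = -24726*5194 = -128426844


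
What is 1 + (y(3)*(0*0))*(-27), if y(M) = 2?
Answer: 1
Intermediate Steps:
1 + (y(3)*(0*0))*(-27) = 1 + (2*(0*0))*(-27) = 1 + (2*0)*(-27) = 1 + 0*(-27) = 1 + 0 = 1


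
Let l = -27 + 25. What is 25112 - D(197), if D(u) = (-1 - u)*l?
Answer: 24716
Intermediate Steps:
l = -2
D(u) = 2 + 2*u (D(u) = (-1 - u)*(-2) = 2 + 2*u)
25112 - D(197) = 25112 - (2 + 2*197) = 25112 - (2 + 394) = 25112 - 1*396 = 25112 - 396 = 24716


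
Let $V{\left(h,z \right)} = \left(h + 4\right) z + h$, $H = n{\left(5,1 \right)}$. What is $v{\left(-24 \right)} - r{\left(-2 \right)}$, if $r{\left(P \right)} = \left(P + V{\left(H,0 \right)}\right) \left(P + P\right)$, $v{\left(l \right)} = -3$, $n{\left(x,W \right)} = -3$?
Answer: $-23$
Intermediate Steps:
$H = -3$
$V{\left(h,z \right)} = h + z \left(4 + h\right)$ ($V{\left(h,z \right)} = \left(4 + h\right) z + h = z \left(4 + h\right) + h = h + z \left(4 + h\right)$)
$r{\left(P \right)} = 2 P \left(-3 + P\right)$ ($r{\left(P \right)} = \left(P - 3\right) \left(P + P\right) = \left(P + \left(-3 + 0 + 0\right)\right) 2 P = \left(P - 3\right) 2 P = \left(-3 + P\right) 2 P = 2 P \left(-3 + P\right)$)
$v{\left(-24 \right)} - r{\left(-2 \right)} = -3 - 2 \left(-2\right) \left(-3 - 2\right) = -3 - 2 \left(-2\right) \left(-5\right) = -3 - 20 = -23$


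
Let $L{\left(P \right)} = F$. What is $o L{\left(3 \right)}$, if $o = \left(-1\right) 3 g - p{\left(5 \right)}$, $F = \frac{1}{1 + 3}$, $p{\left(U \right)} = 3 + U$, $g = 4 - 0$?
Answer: $-5$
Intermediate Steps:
$g = 4$ ($g = 4 + 0 = 4$)
$F = \frac{1}{4} \approx 0.25$
$L{\left(P \right)} = \frac{1}{4}$
$o = -20$ ($o = \left(-1\right) 3 \cdot 4 - \left(3 + 5\right) = \left(-3\right) 4 - 8 = -12 - 8 = -20$)
$o L{\left(3 \right)} = \left(-20\right) \frac{1}{4} = -5$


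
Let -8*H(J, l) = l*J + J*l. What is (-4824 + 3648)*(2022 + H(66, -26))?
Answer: -2882376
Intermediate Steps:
H(J, l) = -J*l/4 (H(J, l) = -(l*J + J*l)/8 = -(J*l + J*l)/8 = -J*l/4)
(-4824 + 3648)*(2022 + H(66, -26)) = (-4824 + 3648)*(2022 - ¼*66*(-26)) = -1176*(2022 + 429) = -1176*2451 = -2882376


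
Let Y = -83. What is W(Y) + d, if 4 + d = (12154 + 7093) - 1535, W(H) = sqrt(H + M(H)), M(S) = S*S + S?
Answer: 17708 + 9*sqrt(83) ≈ 17790.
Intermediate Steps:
M(S) = S + S**2 (M(S) = S**2 + S = S + S**2)
W(H) = sqrt(H + H*(1 + H))
d = 17708 (d = -4 + ((12154 + 7093) - 1535) = -4 + (19247 - 1535) = -4 + 17712 = 17708)
W(Y) + d = sqrt(-83*(2 - 83)) + 17708 = sqrt(-83*(-81)) + 17708 = sqrt(6723) + 17708 = 9*sqrt(83) + 17708 = 17708 + 9*sqrt(83)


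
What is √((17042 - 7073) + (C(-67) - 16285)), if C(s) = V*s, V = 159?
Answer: I*√16969 ≈ 130.27*I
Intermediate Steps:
C(s) = 159*s
√((17042 - 7073) + (C(-67) - 16285)) = √((17042 - 7073) + (159*(-67) - 16285)) = √(9969 + (-10653 - 16285)) = √(9969 - 26938) = √(-16969) = I*√16969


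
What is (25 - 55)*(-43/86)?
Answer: 15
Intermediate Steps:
(25 - 55)*(-43/86) = -(-1290)/86 = -30*(-½) = 15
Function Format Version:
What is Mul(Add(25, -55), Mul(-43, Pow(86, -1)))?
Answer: 15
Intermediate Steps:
Mul(Add(25, -55), Mul(-43, Pow(86, -1))) = Mul(-30, Mul(-43, Rational(1, 86))) = Mul(-30, Rational(-1, 2)) = 15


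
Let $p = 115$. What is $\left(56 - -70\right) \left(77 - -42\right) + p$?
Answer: $15109$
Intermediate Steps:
$\left(56 - -70\right) \left(77 - -42\right) + p = \left(56 - -70\right) \left(77 - -42\right) + 115 = \left(56 + 70\right) \left(77 + 42\right) + 115 = 126 \cdot 119 + 115 = 14994 + 115 = 15109$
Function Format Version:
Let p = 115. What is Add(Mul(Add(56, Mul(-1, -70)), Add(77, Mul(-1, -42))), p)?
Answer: 15109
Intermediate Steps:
Add(Mul(Add(56, Mul(-1, -70)), Add(77, Mul(-1, -42))), p) = Add(Mul(Add(56, Mul(-1, -70)), Add(77, Mul(-1, -42))), 115) = Add(Mul(Add(56, 70), Add(77, 42)), 115) = Add(Mul(126, 119), 115) = Add(14994, 115) = 15109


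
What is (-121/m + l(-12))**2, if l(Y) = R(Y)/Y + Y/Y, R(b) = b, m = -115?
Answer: 123201/13225 ≈ 9.3158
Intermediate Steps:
l(Y) = 2 (l(Y) = Y/Y + Y/Y = 1 + 1 = 2)
(-121/m + l(-12))**2 = (-121/(-115) + 2)**2 = (-121*(-1/115) + 2)**2 = (121/115 + 2)**2 = (351/115)**2 = 123201/13225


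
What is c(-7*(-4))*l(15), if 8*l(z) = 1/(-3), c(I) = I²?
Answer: -98/3 ≈ -32.667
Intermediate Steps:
l(z) = -1/24 (l(z) = (⅛)/(-3) = (⅛)*(-⅓) = -1/24)
c(-7*(-4))*l(15) = (-7*(-4))²*(-1/24) = 28²*(-1/24) = 784*(-1/24) = -98/3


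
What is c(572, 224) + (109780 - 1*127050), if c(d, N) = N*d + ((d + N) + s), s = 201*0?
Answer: 111654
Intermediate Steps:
s = 0
c(d, N) = N + d + N*d (c(d, N) = N*d + ((d + N) + 0) = N*d + ((N + d) + 0) = N*d + (N + d) = N + d + N*d)
c(572, 224) + (109780 - 1*127050) = (224 + 572 + 224*572) + (109780 - 1*127050) = (224 + 572 + 128128) + (109780 - 127050) = 128924 - 17270 = 111654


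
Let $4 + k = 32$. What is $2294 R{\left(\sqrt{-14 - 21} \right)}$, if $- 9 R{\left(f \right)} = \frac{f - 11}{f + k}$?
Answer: $\frac{2294}{27} - \frac{2294 i \sqrt{35}}{189} \approx 84.963 - 71.807 i$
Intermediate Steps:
$k = 28$ ($k = -4 + 32 = 28$)
$R{\left(f \right)} = - \frac{-11 + f}{9 \left(28 + f\right)}$ ($R{\left(f \right)} = - \frac{\left(f - 11\right) \frac{1}{f + 28}}{9} = - \frac{\left(-11 + f\right) \frac{1}{28 + f}}{9} = - \frac{\frac{1}{28 + f} \left(-11 + f\right)}{9} = - \frac{-11 + f}{9 \left(28 + f\right)}$)
$2294 R{\left(\sqrt{-14 - 21} \right)} = 2294 \frac{11 - \sqrt{-14 - 21}}{9 \left(28 + \sqrt{-14 - 21}\right)} = 2294 \frac{11 - \sqrt{-35}}{9 \left(28 + \sqrt{-35}\right)} = 2294 \frac{11 - i \sqrt{35}}{9 \left(28 + i \sqrt{35}\right)} = \frac{2294 \left(11 - i \sqrt{35}\right)}{9 \left(28 + i \sqrt{35}\right)}$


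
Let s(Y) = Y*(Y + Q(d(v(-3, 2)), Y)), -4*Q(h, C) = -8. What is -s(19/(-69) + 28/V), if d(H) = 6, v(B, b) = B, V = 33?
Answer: -94395/64009 ≈ -1.4747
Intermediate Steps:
Q(h, C) = 2 (Q(h, C) = -¼*(-8) = 2)
s(Y) = Y*(2 + Y) (s(Y) = Y*(Y + 2) = Y*(2 + Y))
-s(19/(-69) + 28/V) = -(19/(-69) + 28/33)*(2 + (19/(-69) + 28/33)) = -(19*(-1/69) + 28*(1/33))*(2 + (19*(-1/69) + 28*(1/33))) = -(-19/69 + 28/33)*(2 + (-19/69 + 28/33)) = -145*(2 + 145/253)/253 = -145*651/(253*253) = -1*94395/64009 = -94395/64009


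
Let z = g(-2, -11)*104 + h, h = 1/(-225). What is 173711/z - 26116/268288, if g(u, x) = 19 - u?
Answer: 2618299099129/32959113728 ≈ 79.441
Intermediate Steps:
h = -1/225 ≈ -0.0044444
z = 491399/225 (z = (19 - 1*(-2))*104 - 1/225 = (19 + 2)*104 - 1/225 = 21*104 - 1/225 = 2184 - 1/225 = 491399/225 ≈ 2184.0)
173711/z - 26116/268288 = 173711/(491399/225) - 26116/268288 = 173711*(225/491399) - 26116*1/268288 = 39084975/491399 - 6529/67072 = 2618299099129/32959113728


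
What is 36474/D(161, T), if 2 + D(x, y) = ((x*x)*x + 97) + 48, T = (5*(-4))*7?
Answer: 18237/2086712 ≈ 0.0087396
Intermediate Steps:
T = -140 (T = -20*7 = -140)
D(x, y) = 143 + x³ (D(x, y) = -2 + (((x*x)*x + 97) + 48) = -2 + ((x²*x + 97) + 48) = -2 + ((x³ + 97) + 48) = -2 + ((97 + x³) + 48) = -2 + (145 + x³) = 143 + x³)
36474/D(161, T) = 36474/(143 + 161³) = 36474/(143 + 4173281) = 36474/4173424 = 36474*(1/4173424) = 18237/2086712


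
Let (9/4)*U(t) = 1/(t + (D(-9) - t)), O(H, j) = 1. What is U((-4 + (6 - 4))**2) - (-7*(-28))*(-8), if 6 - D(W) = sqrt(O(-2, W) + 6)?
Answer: 136424/87 + 4*sqrt(7)/261 ≈ 1568.1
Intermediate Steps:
D(W) = 6 - sqrt(7) (D(W) = 6 - sqrt(1 + 6) = 6 - sqrt(7))
U(t) = 4/(9*(6 - sqrt(7))) (U(t) = 4/(9*(t + ((6 - sqrt(7)) - t))) = 4/(9*(t + (6 - t - sqrt(7)))) = 4/(9*(6 - sqrt(7))))
U((-4 + (6 - 4))**2) - (-7*(-28))*(-8) = (8/87 + 4*sqrt(7)/261) - (-7*(-28))*(-8) = (8/87 + 4*sqrt(7)/261) - 196*(-8) = (8/87 + 4*sqrt(7)/261) - 1*(-1568) = (8/87 + 4*sqrt(7)/261) + 1568 = 136424/87 + 4*sqrt(7)/261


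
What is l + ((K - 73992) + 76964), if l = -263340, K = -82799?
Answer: -343167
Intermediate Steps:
l + ((K - 73992) + 76964) = -263340 + ((-82799 - 73992) + 76964) = -263340 + (-156791 + 76964) = -263340 - 79827 = -343167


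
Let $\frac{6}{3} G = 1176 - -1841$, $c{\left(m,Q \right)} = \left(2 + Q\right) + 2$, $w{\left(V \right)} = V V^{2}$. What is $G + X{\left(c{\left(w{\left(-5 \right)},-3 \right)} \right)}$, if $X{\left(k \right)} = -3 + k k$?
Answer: $\frac{3013}{2} \approx 1506.5$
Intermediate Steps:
$w{\left(V \right)} = V^{3}$
$c{\left(m,Q \right)} = 4 + Q$
$X{\left(k \right)} = -3 + k^{2}$
$G = \frac{3017}{2}$ ($G = \frac{1176 - -1841}{2} = \frac{1176 + 1841}{2} = \frac{1}{2} \cdot 3017 = \frac{3017}{2} \approx 1508.5$)
$G + X{\left(c{\left(w{\left(-5 \right)},-3 \right)} \right)} = \frac{3017}{2} - \left(3 - \left(4 - 3\right)^{2}\right) = \frac{3017}{2} - \left(3 - 1^{2}\right) = \frac{3017}{2} + \left(-3 + 1\right) = \frac{3017}{2} - 2 = \frac{3013}{2}$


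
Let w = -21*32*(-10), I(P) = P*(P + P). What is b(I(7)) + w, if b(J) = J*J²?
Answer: 947912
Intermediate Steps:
I(P) = 2*P² (I(P) = P*(2*P) = 2*P²)
w = 6720 (w = -672*(-10) = 6720)
b(J) = J³
b(I(7)) + w = (2*7²)³ + 6720 = (2*49)³ + 6720 = 98³ + 6720 = 941192 + 6720 = 947912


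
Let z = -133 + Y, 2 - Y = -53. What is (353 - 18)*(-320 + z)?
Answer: -133330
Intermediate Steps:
Y = 55 (Y = 2 - 1*(-53) = 2 + 53 = 55)
z = -78 (z = -133 + 55 = -78)
(353 - 18)*(-320 + z) = (353 - 18)*(-320 - 78) = 335*(-398) = -133330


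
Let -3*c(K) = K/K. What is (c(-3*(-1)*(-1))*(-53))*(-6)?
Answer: -106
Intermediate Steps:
c(K) = -⅓ (c(K) = -K/(3*K) = -⅓*1 = -⅓)
(c(-3*(-1)*(-1))*(-53))*(-6) = -⅓*(-53)*(-6) = (53/3)*(-6) = -106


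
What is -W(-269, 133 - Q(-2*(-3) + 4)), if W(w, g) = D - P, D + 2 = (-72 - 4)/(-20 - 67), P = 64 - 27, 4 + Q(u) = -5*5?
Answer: 3317/87 ≈ 38.126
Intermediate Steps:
Q(u) = -29 (Q(u) = -4 - 5*5 = -4 - 25 = -29)
P = 37
D = -98/87 (D = -2 + (-72 - 4)/(-20 - 67) = -2 - 76/(-87) = -2 - 76*(-1/87) = -2 + 76/87 = -98/87 ≈ -1.1264)
W(w, g) = -3317/87 (W(w, g) = -98/87 - 1*37 = -98/87 - 37 = -3317/87)
-W(-269, 133 - Q(-2*(-3) + 4)) = -1*(-3317/87) = 3317/87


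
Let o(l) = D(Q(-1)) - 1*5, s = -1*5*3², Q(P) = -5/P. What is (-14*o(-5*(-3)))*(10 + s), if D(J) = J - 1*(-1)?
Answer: 490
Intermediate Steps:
D(J) = 1 + J (D(J) = J + 1 = 1 + J)
s = -45 (s = -5*9 = -45)
o(l) = 1 (o(l) = (1 - 5/(-1)) - 1*5 = (1 - 5*(-1)) - 5 = (1 + 5) - 5 = 6 - 5 = 1)
(-14*o(-5*(-3)))*(10 + s) = (-14*1)*(10 - 45) = -14*(-35) = 490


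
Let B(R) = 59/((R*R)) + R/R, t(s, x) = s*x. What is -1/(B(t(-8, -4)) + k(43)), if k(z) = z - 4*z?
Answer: 1024/131013 ≈ 0.0078160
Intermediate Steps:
B(R) = 1 + 59/R**2 (B(R) = 59/(R**2) + 1 = 59/R**2 + 1 = 1 + 59/R**2)
k(z) = -3*z
-1/(B(t(-8, -4)) + k(43)) = -1/((1 + 59/(-8*(-4))**2) - 3*43) = -1/((1 + 59/32**2) - 129) = -1/((1 + 59*(1/1024)) - 129) = -1/((1 + 59/1024) - 129) = -1/(1083/1024 - 129) = -1/(-131013/1024) = -1*(-1024/131013) = 1024/131013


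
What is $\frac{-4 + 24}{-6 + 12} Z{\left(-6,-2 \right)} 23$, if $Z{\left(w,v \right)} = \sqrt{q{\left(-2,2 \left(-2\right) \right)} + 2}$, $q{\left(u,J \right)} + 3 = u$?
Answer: $\frac{230 i \sqrt{3}}{3} \approx 132.79 i$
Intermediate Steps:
$q{\left(u,J \right)} = -3 + u$
$Z{\left(w,v \right)} = i \sqrt{3}$ ($Z{\left(w,v \right)} = \sqrt{\left(-3 - 2\right) + 2} = \sqrt{-5 + 2} = \sqrt{-3} = i \sqrt{3}$)
$\frac{-4 + 24}{-6 + 12} Z{\left(-6,-2 \right)} 23 = \frac{-4 + 24}{-6 + 12} i \sqrt{3} \cdot 23 = \frac{20}{6} i \sqrt{3} \cdot 23 = 20 \cdot \frac{1}{6} i \sqrt{3} \cdot 23 = \frac{10 i \sqrt{3}}{3} \cdot 23 = \frac{230 i \sqrt{3}}{3}$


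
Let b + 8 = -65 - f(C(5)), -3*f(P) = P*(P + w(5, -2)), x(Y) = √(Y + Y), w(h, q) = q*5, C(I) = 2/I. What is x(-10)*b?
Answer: -3714*I*√5/25 ≈ -332.19*I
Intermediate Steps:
w(h, q) = 5*q
x(Y) = √2*√Y (x(Y) = √(2*Y) = √2*√Y)
f(P) = -P*(-10 + P)/3 (f(P) = -P*(P + 5*(-2))/3 = -P*(P - 10)/3 = -P*(-10 + P)/3)
b = -1857/25 (b = -8 + (-65 - 2/5*(10 - 2/5)/3) = -8 + (-65 - 2*(⅕)*(10 - 2/5)/3) = -8 + (-65 - 2*(10 - 1*⅖)/(3*5)) = -8 + (-65 - 2*(10 - ⅖)/(3*5)) = -8 + (-65 - 2*48/(3*5*5)) = -8 + (-65 - 1*32/25) = -8 + (-65 - 32/25) = -8 - 1657/25 = -1857/25 ≈ -74.280)
x(-10)*b = (√2*√(-10))*(-1857/25) = (√2*(I*√10))*(-1857/25) = (2*I*√5)*(-1857/25) = -3714*I*√5/25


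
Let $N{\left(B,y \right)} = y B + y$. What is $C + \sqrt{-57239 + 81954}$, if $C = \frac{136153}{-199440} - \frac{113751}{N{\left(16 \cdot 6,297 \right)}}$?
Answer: $- \frac{89592361}{19345680} + \sqrt{24715} \approx 152.58$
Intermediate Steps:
$N{\left(B,y \right)} = y + B y$ ($N{\left(B,y \right)} = B y + y = y + B y$)
$C = - \frac{89592361}{19345680}$ ($C = \frac{136153}{-199440} - \frac{113751}{297 \left(1 + 16 \cdot 6\right)} = 136153 \left(- \frac{1}{199440}\right) - \frac{113751}{297 \left(1 + 96\right)} = - \frac{136153}{199440} - \frac{113751}{297 \cdot 97} = - \frac{136153}{199440} - \frac{113751}{28809} = - \frac{136153}{199440} - \frac{383}{97} = - \frac{89592361}{19345680} \approx -4.6311$)
$C + \sqrt{-57239 + 81954} = - \frac{89592361}{19345680} + \sqrt{-57239 + 81954} = - \frac{89592361}{19345680} + \sqrt{24715}$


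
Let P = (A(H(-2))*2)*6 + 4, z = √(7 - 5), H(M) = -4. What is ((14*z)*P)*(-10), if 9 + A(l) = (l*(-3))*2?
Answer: -25760*√2 ≈ -36430.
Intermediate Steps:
A(l) = -9 - 6*l (A(l) = -9 + (l*(-3))*2 = -9 - 3*l*2 = -9 - 6*l)
z = √2 ≈ 1.4142
P = 184 (P = ((-9 - 6*(-4))*2)*6 + 4 = ((-9 + 24)*2)*6 + 4 = (15*2)*6 + 4 = 30*6 + 4 = 180 + 4 = 184)
((14*z)*P)*(-10) = ((14*√2)*184)*(-10) = (2576*√2)*(-10) = -25760*√2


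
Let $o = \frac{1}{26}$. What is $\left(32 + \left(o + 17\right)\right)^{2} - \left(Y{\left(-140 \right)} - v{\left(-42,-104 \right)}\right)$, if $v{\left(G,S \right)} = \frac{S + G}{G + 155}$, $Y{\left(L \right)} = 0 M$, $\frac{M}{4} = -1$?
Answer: $\frac{183596929}{76388} \approx 2403.5$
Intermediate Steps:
$M = -4$ ($M = 4 \left(-1\right) = -4$)
$Y{\left(L \right)} = 0$ ($Y{\left(L \right)} = 0 \left(-4\right) = 0$)
$o = \frac{1}{26} \approx 0.038462$
$v{\left(G,S \right)} = \frac{G + S}{155 + G}$
$\left(32 + \left(o + 17\right)\right)^{2} - \left(Y{\left(-140 \right)} - v{\left(-42,-104 \right)}\right) = \left(32 + \left(\frac{1}{26} + 17\right)\right)^{2} - \left(0 - \frac{-42 - 104}{155 - 42}\right) = \left(32 + \frac{443}{26}\right)^{2} - \left(0 - \frac{1}{113} \left(-146\right)\right) = \left(\frac{1275}{26}\right)^{2} - \left(0 - \frac{1}{113} \left(-146\right)\right) = \frac{1625625}{676} - \left(0 - - \frac{146}{113}\right) = \frac{1625625}{676} - \left(0 + \frac{146}{113}\right) = \frac{1625625}{676} - \frac{146}{113} = \frac{183596929}{76388}$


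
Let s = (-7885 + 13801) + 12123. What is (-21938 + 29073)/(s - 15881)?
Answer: 7135/2158 ≈ 3.3063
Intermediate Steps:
s = 18039 (s = 5916 + 12123 = 18039)
(-21938 + 29073)/(s - 15881) = (-21938 + 29073)/(18039 - 15881) = 7135/2158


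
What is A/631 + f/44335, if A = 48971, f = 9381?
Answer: 2177048696/27975385 ≈ 77.820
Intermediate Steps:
A/631 + f/44335 = 48971/631 + 9381/44335 = 2177048696/27975385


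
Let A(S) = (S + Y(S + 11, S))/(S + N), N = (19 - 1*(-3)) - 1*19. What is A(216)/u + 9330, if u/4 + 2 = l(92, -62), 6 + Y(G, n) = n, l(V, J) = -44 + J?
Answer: 147115369/15768 ≈ 9330.0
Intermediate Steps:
Y(G, n) = -6 + n
N = 3 (N = (19 + 3) - 19 = 22 - 19 = 3)
u = -432 (u = -8 + 4*(-44 - 62) = -8 + 4*(-106) = -8 - 424 = -432)
A(S) = (-6 + 2*S)/(3 + S) (A(S) = (S + (-6 + S))/(S + 3) = (-6 + 2*S)/(3 + S))
A(216)/u + 9330 = (2*(-3 + 216)/(3 + 216))/(-432) + 9330 = (2*213/219)*(-1/432) + 9330 = (2*(1/219)*213)*(-1/432) + 9330 = (142/73)*(-1/432) + 9330 = -71/15768 + 9330 = 147115369/15768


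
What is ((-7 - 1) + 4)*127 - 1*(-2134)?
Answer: 1626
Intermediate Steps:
((-7 - 1) + 4)*127 - 1*(-2134) = (-8 + 4)*127 + 2134 = -4*127 + 2134 = -508 + 2134 = 1626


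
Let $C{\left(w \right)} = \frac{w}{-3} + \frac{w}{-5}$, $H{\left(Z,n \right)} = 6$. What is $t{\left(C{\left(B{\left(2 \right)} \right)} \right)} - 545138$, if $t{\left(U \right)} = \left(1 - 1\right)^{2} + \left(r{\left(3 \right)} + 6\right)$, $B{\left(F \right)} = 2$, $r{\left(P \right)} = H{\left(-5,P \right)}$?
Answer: $-545126$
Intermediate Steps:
$r{\left(P \right)} = 6$
$C{\left(w \right)} = - \frac{8 w}{15}$ ($C{\left(w \right)} = w \left(- \frac{1}{3}\right) + w \left(- \frac{1}{5}\right) = - \frac{w}{3} - \frac{w}{5} = - \frac{8 w}{15}$)
$t{\left(U \right)} = 12$ ($t{\left(U \right)} = \left(1 - 1\right)^{2} + \left(6 + 6\right) = 0^{2} + 12 = 0 + 12 = 12$)
$t{\left(C{\left(B{\left(2 \right)} \right)} \right)} - 545138 = 12 - 545138 = -545126$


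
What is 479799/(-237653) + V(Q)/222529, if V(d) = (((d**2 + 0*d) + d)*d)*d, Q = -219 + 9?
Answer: 459882257305329/52884684437 ≈ 8695.9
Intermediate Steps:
Q = -210
V(d) = d**2*(d + d**2) (V(d) = (((d**2 + 0) + d)*d)*d = ((d**2 + d)*d)*d = ((d + d**2)*d)*d = (d*(d + d**2))*d = d**2*(d + d**2))
479799/(-237653) + V(Q)/222529 = 479799/(-237653) + ((-210)**3*(1 - 210))/222529 = 479799*(-1/237653) - 9261000*(-209)*(1/222529) = -479799/237653 + 1935549000*(1/222529) = -479799/237653 + 1935549000/222529 = 459882257305329/52884684437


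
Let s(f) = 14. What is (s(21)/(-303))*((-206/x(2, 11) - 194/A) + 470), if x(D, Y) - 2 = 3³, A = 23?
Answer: -1414588/67367 ≈ -20.998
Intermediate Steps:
x(D, Y) = 29 (x(D, Y) = 2 + 3³ = 2 + 27 = 29)
(s(21)/(-303))*((-206/x(2, 11) - 194/A) + 470) = (14/(-303))*((-206/29 - 194/23) + 470) = (14*(-1/303))*((-206*1/29 - 194*1/23) + 470) = -14*((-206/29 - 194/23) + 470)/303 = -14*(-10364/667 + 470)/303 = -14/303*303126/667 = -1414588/67367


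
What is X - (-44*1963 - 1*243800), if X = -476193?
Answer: -146021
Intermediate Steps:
X - (-44*1963 - 1*243800) = -476193 - (-44*1963 - 1*243800) = -476193 - (-86372 - 243800) = -476193 - 1*(-330172) = -476193 + 330172 = -146021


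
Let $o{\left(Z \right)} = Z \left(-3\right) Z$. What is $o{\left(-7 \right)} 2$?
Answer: $-294$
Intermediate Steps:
$o{\left(Z \right)} = - 3 Z^{2}$ ($o{\left(Z \right)} = - 3 Z Z = - 3 Z^{2}$)
$o{\left(-7 \right)} 2 = - 3 \left(-7\right)^{2} \cdot 2 = \left(-3\right) 49 \cdot 2 = \left(-147\right) 2 = -294$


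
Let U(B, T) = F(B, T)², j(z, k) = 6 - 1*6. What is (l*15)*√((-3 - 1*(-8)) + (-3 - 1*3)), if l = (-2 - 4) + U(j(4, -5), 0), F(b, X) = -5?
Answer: 285*I ≈ 285.0*I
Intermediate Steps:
j(z, k) = 0 (j(z, k) = 6 - 6 = 0)
U(B, T) = 25 (U(B, T) = (-5)² = 25)
l = 19 (l = (-2 - 4) + 25 = -6 + 25 = 19)
(l*15)*√((-3 - 1*(-8)) + (-3 - 1*3)) = (19*15)*√((-3 - 1*(-8)) + (-3 - 1*3)) = 285*√((-3 + 8) + (-3 - 3)) = 285*√(5 - 6) = 285*√(-1) = 285*I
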